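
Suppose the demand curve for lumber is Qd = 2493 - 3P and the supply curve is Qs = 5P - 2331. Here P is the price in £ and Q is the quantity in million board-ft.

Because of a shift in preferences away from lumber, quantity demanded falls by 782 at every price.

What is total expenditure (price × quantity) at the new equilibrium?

Initially, 2493 - 3P = 5P - 2331, so 4824 = 8P and P = 603, Q = 684.
After the shift, demand is Qd = 1711 - 3P and supply is Qs = 5P - 2331.
Equate the new curves: 1711 - 3P = 5P - 2331, giving 4042 = 8P, P = 505.25, Q = 195.25.
New expenditure = 505.25 × 195.25 = 98650.0625.

98650.0625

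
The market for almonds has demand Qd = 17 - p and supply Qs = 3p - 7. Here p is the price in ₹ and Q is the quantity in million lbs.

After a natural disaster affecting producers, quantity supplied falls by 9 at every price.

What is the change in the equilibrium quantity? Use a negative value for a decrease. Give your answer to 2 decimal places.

Solve the original market: 17 - p = 3p - 7, hence p = 6 and Q = 11.
The shock moves the curves to Qd = 17 - p and Qs = 3p - 16.
Equate the new curves: 17 - p = 3p - 16, giving 33 = 4p, p = 8.25, Q = 8.75.
ΔQ = 8.75 − 11 = -2.25.

-2.25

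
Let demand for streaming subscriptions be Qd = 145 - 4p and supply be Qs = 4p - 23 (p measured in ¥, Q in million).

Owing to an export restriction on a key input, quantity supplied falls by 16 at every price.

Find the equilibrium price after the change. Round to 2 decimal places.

Before the shock: 145 - 4p = 4p - 23 ⇒ 168 = 8p ⇒ p = 21, Q = 61.
The shock moves the curves to Qd = 145 - 4p and Qs = 4p - 39.
Equate the new curves: 145 - 4p = 4p - 39, giving 184 = 8p, p = 23, Q = 53.

23.00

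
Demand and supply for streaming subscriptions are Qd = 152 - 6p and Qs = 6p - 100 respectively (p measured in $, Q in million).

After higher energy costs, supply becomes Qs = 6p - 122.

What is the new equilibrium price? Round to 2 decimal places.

Original equilibrium: 152 - 6p = 6p - 100 gives 252 = 12p, so p = 21 and Q = 26.
After the shift, demand is Qd = 152 - 6p and supply is Qs = 6p - 122.
Clearing the new market: 152 - 6p = 6p - 122, so p = 137/6 ≈ 22.8333 and Q = 15.

22.83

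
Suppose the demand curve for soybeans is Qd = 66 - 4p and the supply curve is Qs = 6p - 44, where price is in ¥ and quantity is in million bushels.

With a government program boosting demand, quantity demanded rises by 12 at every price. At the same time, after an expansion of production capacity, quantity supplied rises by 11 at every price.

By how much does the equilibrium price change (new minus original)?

Initially, 66 - 4p = 6p - 44, so 110 = 10p and p = 11, Q = 22.
The new curves are Qd = 78 - 4p (demand) and Qs = 6p - 33 (supply).
New equilibrium: 78 - 4p = 6p - 33 ⇒ 111 = 10p ⇒ p = 11.1, Q = 33.6.
Δp = 11.1 − 11 = +0.1.

+0.1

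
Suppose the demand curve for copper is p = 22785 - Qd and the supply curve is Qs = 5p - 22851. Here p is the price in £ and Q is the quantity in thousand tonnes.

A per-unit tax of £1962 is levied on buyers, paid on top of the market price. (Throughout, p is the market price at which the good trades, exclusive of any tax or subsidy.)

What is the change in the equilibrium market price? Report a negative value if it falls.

Original equilibrium: 22785 - p = 5p - 22851 gives 45636 = 6p, so p = 7606 and Q = 15179.
Since buyers pay the price plus the tax, the effective demand curve becomes Qd = 20823 - p.
New equilibrium: 20823 - p = 5p - 22851 ⇒ 43674 = 6p ⇒ p = 7279, Q = 13544.
Δp = 7279 − 7606 = -327.

-327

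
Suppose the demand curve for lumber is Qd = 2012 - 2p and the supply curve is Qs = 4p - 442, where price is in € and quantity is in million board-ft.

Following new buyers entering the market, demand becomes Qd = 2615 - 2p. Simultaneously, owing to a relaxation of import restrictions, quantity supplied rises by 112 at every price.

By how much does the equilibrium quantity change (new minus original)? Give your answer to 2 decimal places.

Initially, 2012 - 2p = 4p - 442, so 2454 = 6p and p = 409, Q = 1194.
With the change applied: demand Qd = 2615 - 2p, supply Qs = 4p - 330.
Clearing the new market: 2615 - 2p = 4p - 330, so p = 2945/6 ≈ 490.8333 and Q = 4900/3 ≈ 1633.3333.
ΔQ = 1633.3333 − 1194 = +439.33.

+439.33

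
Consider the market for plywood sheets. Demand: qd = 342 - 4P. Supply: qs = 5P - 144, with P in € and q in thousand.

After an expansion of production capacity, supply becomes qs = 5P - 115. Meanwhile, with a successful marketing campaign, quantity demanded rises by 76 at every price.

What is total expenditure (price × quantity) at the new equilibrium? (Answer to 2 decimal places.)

Before the shock: 342 - 4P = 5P - 144 ⇒ 486 = 9P ⇒ P = 54, q = 126.
With the change applied: demand qd = 418 - 4P, supply qs = 5P - 115.
Setting them equal: 418 - 4P = 5P - 115 → 533 = 9P, so P = 533/9 ≈ 59.2222 and q = 1630/9 ≈ 181.1111.
New expenditure = 59.2222 × 181.1111 = 10725.80.

10725.80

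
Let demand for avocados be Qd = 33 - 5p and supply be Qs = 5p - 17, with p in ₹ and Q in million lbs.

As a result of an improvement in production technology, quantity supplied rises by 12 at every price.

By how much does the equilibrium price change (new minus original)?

Before the shock: 33 - 5p = 5p - 17 ⇒ 50 = 10p ⇒ p = 5, Q = 8.
The shock moves the curves to Qd = 33 - 5p and Qs = 5p - 5.
Equate the new curves: 33 - 5p = 5p - 5, giving 38 = 10p, p = 3.8, Q = 14.
Δp = 3.8 − 5 = -1.2.

-1.2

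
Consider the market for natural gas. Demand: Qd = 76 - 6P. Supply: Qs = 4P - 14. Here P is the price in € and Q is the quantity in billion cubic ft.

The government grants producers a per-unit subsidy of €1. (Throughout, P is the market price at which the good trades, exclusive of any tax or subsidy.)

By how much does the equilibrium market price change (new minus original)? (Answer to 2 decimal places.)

Original equilibrium: 76 - 6P = 4P - 14 gives 90 = 10P, so P = 9 and Q = 22.
Since sellers receive the price plus the subsidy, the effective supply curve becomes Qs = 4P - 10.
Clearing the new market: 76 - 6P = 4P - 10, so P = 8.6 and Q = 24.4.
ΔP = 8.6 − 9 = -0.40.

-0.40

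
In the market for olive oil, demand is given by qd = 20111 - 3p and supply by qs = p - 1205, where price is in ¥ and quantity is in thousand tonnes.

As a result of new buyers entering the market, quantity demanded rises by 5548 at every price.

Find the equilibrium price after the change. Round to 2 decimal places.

6716.00

Solve the original market: 20111 - 3p = p - 1205, hence p = 5329 and q = 4124.
The new curves are qd = 25659 - 3p (demand) and qs = p - 1205 (supply).
Setting them equal: 25659 - 3p = p - 1205 → 26864 = 4p, so p = 6716 and q = 5511.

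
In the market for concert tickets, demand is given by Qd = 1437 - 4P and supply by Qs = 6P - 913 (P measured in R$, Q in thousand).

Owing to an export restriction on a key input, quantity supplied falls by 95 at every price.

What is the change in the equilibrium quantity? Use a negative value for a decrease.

Original equilibrium: 1437 - 4P = 6P - 913 gives 2350 = 10P, so P = 235 and Q = 497.
After the shift, demand is Qd = 1437 - 4P and supply is Qs = 6P - 1008.
Clearing the new market: 1437 - 4P = 6P - 1008, so P = 244.5 and Q = 459.
ΔQ = 459 − 497 = -38.

-38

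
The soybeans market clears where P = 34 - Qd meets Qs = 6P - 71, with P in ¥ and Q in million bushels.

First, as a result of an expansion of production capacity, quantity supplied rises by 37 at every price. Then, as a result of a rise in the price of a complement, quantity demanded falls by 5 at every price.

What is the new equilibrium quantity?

20

Before the shock: 34 - P = 6P - 71 ⇒ 105 = 7P ⇒ P = 15, Q = 19.
After the shift, demand is Qd = 29 - P and supply is Qs = 6P - 34.
New equilibrium: 29 - P = 6P - 34 ⇒ 63 = 7P ⇒ P = 9, Q = 20.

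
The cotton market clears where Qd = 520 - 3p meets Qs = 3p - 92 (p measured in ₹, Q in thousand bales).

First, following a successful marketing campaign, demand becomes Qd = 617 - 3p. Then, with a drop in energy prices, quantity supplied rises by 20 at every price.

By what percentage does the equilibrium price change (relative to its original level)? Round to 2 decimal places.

+12.58

Initially, 520 - 3p = 3p - 92, so 612 = 6p and p = 102, Q = 214.
With the change applied: demand Qd = 617 - 3p, supply Qs = 3p - 72.
Equate the new curves: 617 - 3p = 3p - 72, giving 689 = 6p, p = 689/6 ≈ 114.8333, Q = 272.5.
%Δp = (114.8333 − 102) / 102 × 100 = +12.58%.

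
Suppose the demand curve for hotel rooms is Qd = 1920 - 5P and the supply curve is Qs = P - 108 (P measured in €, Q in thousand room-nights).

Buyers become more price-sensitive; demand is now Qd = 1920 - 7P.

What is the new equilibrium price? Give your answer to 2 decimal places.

253.50

Before the shock: 1920 - 5P = P - 108 ⇒ 2028 = 6P ⇒ P = 338, Q = 230.
The shock moves the curves to Qd = 1920 - 7P and Qs = P - 108.
Setting them equal: 1920 - 7P = P - 108 → 2028 = 8P, so P = 253.5 and Q = 145.5.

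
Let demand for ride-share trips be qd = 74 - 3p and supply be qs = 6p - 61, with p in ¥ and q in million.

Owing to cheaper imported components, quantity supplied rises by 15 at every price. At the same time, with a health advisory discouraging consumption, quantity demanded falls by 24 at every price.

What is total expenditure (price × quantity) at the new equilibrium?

192

Solve the original market: 74 - 3p = 6p - 61, hence p = 15 and q = 29.
The shock moves the curves to qd = 50 - 3p and qs = 6p - 46.
Setting them equal: 50 - 3p = 6p - 46 → 96 = 9p, so p = 32/3 ≈ 10.6667 and q = 18.
New expenditure = 10.6667 × 18 = 192.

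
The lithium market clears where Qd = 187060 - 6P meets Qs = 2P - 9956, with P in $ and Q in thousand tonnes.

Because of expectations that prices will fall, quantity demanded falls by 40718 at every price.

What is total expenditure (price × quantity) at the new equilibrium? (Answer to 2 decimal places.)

Solve the original market: 187060 - 6P = 2P - 9956, hence P = 24627 and Q = 39298.
After the shift, demand is Qd = 146342 - 6P and supply is Qs = 2P - 9956.
Setting them equal: 146342 - 6P = 2P - 9956 → 156298 = 8P, so P = 19537.25 and Q = 29118.5.
New expenditure = 19537.25 × 29118.5 = 568895414.13.

568895414.13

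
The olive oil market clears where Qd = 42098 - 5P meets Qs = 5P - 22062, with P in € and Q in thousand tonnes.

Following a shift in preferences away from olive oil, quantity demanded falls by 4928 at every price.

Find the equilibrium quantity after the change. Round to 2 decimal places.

Initially, 42098 - 5P = 5P - 22062, so 64160 = 10P and P = 6416, Q = 10018.
The shock moves the curves to Qd = 37170 - 5P and Qs = 5P - 22062.
New equilibrium: 37170 - 5P = 5P - 22062 ⇒ 59232 = 10P ⇒ P = 5923.2, Q = 7554.

7554.00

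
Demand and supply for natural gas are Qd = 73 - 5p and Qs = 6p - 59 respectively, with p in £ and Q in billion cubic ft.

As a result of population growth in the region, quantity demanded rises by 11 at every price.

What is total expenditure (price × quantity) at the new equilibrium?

247

Original equilibrium: 73 - 5p = 6p - 59 gives 132 = 11p, so p = 12 and Q = 13.
After the shift, demand is Qd = 84 - 5p and supply is Qs = 6p - 59.
Equate the new curves: 84 - 5p = 6p - 59, giving 143 = 11p, p = 13, Q = 19.
New expenditure = 13 × 19 = 247.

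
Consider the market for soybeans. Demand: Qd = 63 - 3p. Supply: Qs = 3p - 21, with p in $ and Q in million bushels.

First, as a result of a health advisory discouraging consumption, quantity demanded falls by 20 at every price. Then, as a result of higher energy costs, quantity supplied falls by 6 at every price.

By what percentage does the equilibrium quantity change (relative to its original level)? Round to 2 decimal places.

-61.90

Solve the original market: 63 - 3p = 3p - 21, hence p = 14 and Q = 21.
The new curves are Qd = 43 - 3p (demand) and Qs = 3p - 27 (supply).
Setting them equal: 43 - 3p = 3p - 27 → 70 = 6p, so p = 35/3 ≈ 11.6667 and Q = 8.
%ΔQ = (8 − 21) / 21 × 100 = -61.90%.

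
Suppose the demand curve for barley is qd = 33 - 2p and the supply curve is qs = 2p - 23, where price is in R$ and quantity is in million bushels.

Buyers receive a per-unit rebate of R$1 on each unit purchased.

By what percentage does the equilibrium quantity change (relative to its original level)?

Initially, 33 - 2p = 2p - 23, so 56 = 4p and p = 14, q = 5.
Since buyers' out-of-pocket price is the market price minus the rebate, the effective demand curve becomes qd = 35 - 2p.
Equate the new curves: 35 - 2p = 2p - 23, giving 58 = 4p, p = 14.5, q = 6.
%Δq = (6 − 5) / 5 × 100 = +20%.

+20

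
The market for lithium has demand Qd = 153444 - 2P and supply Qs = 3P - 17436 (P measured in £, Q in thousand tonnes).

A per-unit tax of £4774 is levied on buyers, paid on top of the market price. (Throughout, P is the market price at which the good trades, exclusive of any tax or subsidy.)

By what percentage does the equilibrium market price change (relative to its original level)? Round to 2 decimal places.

Initially, 153444 - 2P = 3P - 17436, so 170880 = 5P and P = 34176, Q = 85092.
Since buyers pay the price plus the tax, the effective demand curve becomes Qd = 143896 - 2P.
Clearing the new market: 143896 - 2P = 3P - 17436, so P = 32266.4 and Q = 79363.2.
%ΔP = (32266.4 − 34176) / 34176 × 100 = -5.59%.

-5.59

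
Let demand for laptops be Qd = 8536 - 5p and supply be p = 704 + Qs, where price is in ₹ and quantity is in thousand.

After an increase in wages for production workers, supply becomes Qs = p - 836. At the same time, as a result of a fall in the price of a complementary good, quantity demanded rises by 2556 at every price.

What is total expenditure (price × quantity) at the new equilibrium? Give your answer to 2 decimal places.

2290176.00

Before the shock: 8536 - 5p = p - 704 ⇒ 9240 = 6p ⇒ p = 1540, Q = 836.
After the shift, demand is Qd = 11092 - 5p and supply is Qs = p - 836.
New equilibrium: 11092 - 5p = p - 836 ⇒ 11928 = 6p ⇒ p = 1988, Q = 1152.
New expenditure = 1988 × 1152 = 2290176.00.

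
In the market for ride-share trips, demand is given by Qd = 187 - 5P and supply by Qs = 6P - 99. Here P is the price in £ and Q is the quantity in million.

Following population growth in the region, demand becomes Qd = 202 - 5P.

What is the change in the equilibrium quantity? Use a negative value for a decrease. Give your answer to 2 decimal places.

Solve the original market: 187 - 5P = 6P - 99, hence P = 26 and Q = 57.
The new curves are Qd = 202 - 5P (demand) and Qs = 6P - 99 (supply).
Equate the new curves: 202 - 5P = 6P - 99, giving 301 = 11P, P = 301/11 ≈ 27.3636, Q = 717/11 ≈ 65.1818.
ΔQ = 65.1818 − 57 = +8.18.

+8.18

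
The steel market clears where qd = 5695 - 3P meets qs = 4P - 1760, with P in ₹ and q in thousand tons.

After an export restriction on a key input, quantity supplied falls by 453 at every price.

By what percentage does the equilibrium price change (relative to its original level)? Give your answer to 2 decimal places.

+6.08

Before the shock: 5695 - 3P = 4P - 1760 ⇒ 7455 = 7P ⇒ P = 1065, q = 2500.
With the change applied: demand qd = 5695 - 3P, supply qs = 4P - 2213.
New equilibrium: 5695 - 3P = 4P - 2213 ⇒ 7908 = 7P ⇒ P = 7908/7 ≈ 1129.7143, q = 16141/7 ≈ 2305.8571.
%ΔP = (1129.7143 − 1065) / 1065 × 100 = +6.08%.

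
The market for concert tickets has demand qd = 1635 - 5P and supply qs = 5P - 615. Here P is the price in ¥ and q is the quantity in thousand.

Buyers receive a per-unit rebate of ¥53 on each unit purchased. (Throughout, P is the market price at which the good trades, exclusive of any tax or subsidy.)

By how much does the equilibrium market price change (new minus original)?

+26.5

Before the shock: 1635 - 5P = 5P - 615 ⇒ 2250 = 10P ⇒ P = 225, q = 510.
Since buyers' out-of-pocket price is the market price minus the rebate, the effective demand curve becomes qd = 1900 - 5P.
Equate the new curves: 1900 - 5P = 5P - 615, giving 2515 = 10P, P = 251.5, q = 642.5.
ΔP = 251.5 − 225 = +26.5.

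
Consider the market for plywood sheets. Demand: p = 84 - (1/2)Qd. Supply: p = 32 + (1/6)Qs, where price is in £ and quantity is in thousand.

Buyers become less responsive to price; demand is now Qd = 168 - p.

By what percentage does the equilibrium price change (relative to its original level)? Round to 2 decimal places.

Before the shock: 168 - 2p = 6p - 192 ⇒ 360 = 8p ⇒ p = 45, Q = 78.
After the shift, demand is Qd = 168 - p and supply is Qs = 6p - 192.
New equilibrium: 168 - p = 6p - 192 ⇒ 360 = 7p ⇒ p = 360/7 ≈ 51.4286, Q = 816/7 ≈ 116.5714.
%Δp = (51.4286 − 45) / 45 × 100 = +14.29%.

+14.29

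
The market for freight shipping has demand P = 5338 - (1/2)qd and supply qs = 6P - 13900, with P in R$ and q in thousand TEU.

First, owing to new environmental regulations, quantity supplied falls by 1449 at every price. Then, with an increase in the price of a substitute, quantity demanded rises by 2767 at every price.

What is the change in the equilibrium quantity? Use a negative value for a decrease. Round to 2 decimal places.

+1713.00

Solve the original market: 10676 - 2P = 6P - 13900, hence P = 3072 and q = 4532.
The shock moves the curves to qd = 13443 - 2P and qs = 6P - 15349.
New equilibrium: 13443 - 2P = 6P - 15349 ⇒ 28792 = 8P ⇒ P = 3599, q = 6245.
Δq = 6245 − 4532 = +1713.00.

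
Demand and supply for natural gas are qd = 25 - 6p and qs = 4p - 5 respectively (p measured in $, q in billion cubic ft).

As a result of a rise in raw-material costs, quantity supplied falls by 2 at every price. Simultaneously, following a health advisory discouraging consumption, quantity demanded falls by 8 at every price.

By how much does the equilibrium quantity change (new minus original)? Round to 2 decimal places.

Original equilibrium: 25 - 6p = 4p - 5 gives 30 = 10p, so p = 3 and q = 7.
After the shift, demand is qd = 17 - 6p and supply is qs = 4p - 7.
New equilibrium: 17 - 6p = 4p - 7 ⇒ 24 = 10p ⇒ p = 2.4, q = 2.6.
Δq = 2.6 − 7 = -4.40.

-4.40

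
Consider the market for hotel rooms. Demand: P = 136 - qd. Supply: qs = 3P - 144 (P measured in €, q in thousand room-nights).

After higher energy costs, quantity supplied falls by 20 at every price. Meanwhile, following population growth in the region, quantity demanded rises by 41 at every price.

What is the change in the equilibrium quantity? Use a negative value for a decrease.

+25.75

Original equilibrium: 136 - P = 3P - 144 gives 280 = 4P, so P = 70 and q = 66.
The new curves are qd = 177 - P (demand) and qs = 3P - 164 (supply).
New equilibrium: 177 - P = 3P - 164 ⇒ 341 = 4P ⇒ P = 85.25, q = 91.75.
Δq = 91.75 − 66 = +25.75.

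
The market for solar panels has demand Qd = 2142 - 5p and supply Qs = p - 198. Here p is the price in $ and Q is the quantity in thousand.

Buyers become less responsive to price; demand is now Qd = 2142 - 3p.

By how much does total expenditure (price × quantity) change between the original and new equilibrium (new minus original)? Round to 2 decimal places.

Original equilibrium: 2142 - 5p = p - 198 gives 2340 = 6p, so p = 390 and Q = 192.
The new curves are Qd = 2142 - 3p (demand) and Qs = p - 198 (supply).
Setting them equal: 2142 - 3p = p - 198 → 2340 = 4p, so p = 585 and Q = 387.
Expenditure moves from 390×192 = 74880 to 585×387 = 226395; change = +151515.00.

+151515.00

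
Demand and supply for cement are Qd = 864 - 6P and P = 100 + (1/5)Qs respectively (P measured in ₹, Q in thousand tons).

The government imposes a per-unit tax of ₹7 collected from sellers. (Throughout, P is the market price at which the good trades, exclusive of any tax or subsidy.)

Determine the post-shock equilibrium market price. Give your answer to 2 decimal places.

127.18

Before the shock: 864 - 6P = 5P - 500 ⇒ 1364 = 11P ⇒ P = 124, Q = 120.
Since sellers keep the price net of the tax, the effective supply curve becomes Qs = 5P - 535.
Equate the new curves: 864 - 6P = 5P - 535, giving 1399 = 11P, P = 1399/11 ≈ 127.1818, Q = 1110/11 ≈ 100.9091.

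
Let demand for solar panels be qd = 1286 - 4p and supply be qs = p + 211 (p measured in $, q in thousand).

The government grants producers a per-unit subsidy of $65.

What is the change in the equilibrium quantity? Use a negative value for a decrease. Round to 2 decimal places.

Before the shock: 1286 - 4p = p + 211 ⇒ 1075 = 5p ⇒ p = 215, q = 426.
Since sellers receive the price plus the subsidy, the effective supply curve becomes qs = p + 276.
Setting them equal: 1286 - 4p = p + 276 → 1010 = 5p, so p = 202 and q = 478.
Δq = 478 − 426 = +52.00.

+52.00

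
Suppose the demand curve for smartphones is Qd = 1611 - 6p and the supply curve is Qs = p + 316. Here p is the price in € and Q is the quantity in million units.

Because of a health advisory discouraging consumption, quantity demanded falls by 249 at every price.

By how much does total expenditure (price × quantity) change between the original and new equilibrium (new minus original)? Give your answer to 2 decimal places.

Initially, 1611 - 6p = p + 316, so 1295 = 7p and p = 185, Q = 501.
The new curves are Qd = 1362 - 6p (demand) and Qs = p + 316 (supply).
New equilibrium: 1362 - 6p = p + 316 ⇒ 1046 = 7p ⇒ p = 1046/7 ≈ 149.4286, Q = 3258/7 ≈ 465.4286.
Expenditure moves from 185×501 = 92685 to 149.4286×465.4286 = 69548.3265; change = -23136.67.

-23136.67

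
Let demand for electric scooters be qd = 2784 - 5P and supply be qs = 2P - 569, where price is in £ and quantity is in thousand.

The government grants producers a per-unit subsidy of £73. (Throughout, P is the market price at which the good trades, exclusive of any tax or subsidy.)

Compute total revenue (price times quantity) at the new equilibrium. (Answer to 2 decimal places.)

Original equilibrium: 2784 - 5P = 2P - 569 gives 3353 = 7P, so P = 479 and q = 389.
Since sellers receive the price plus the subsidy, the effective supply curve becomes qs = 2P - 423.
New equilibrium: 2784 - 5P = 2P - 423 ⇒ 3207 = 7P ⇒ P = 3207/7 ≈ 458.1429, q = 3453/7 ≈ 493.2857.
New expenditure = 458.1429 × 493.2857 = 225995.33.

225995.33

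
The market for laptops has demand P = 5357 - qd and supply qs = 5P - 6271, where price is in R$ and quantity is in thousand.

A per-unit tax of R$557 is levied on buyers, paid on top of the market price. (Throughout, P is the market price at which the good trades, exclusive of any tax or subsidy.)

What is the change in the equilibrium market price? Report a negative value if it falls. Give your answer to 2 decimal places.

-92.83

Original equilibrium: 5357 - P = 5P - 6271 gives 11628 = 6P, so P = 1938 and q = 3419.
Since buyers pay the price plus the tax, the effective demand curve becomes qd = 4800 - P.
Clearing the new market: 4800 - P = 5P - 6271, so P = 11071/6 ≈ 1845.1667 and q = 17729/6 ≈ 2954.8333.
ΔP = 1845.1667 − 1938 = -92.83.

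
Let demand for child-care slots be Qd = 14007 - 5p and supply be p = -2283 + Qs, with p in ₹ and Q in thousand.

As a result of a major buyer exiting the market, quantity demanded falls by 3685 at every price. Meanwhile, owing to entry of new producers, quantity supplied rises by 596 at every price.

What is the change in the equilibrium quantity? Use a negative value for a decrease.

-117.5

Original equilibrium: 14007 - 5p = p + 2283 gives 11724 = 6p, so p = 1954 and Q = 4237.
With the change applied: demand Qd = 10322 - 5p, supply Qs = p + 2879.
New equilibrium: 10322 - 5p = p + 2879 ⇒ 7443 = 6p ⇒ p = 1240.5, Q = 4119.5.
ΔQ = 4119.5 − 4237 = -117.5.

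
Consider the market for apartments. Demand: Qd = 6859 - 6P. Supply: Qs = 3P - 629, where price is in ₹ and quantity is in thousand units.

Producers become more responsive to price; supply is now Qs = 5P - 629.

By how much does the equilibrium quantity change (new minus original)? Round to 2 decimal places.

+907.64

Before the shock: 6859 - 6P = 3P - 629 ⇒ 7488 = 9P ⇒ P = 832, Q = 1867.
With the change applied: demand Qd = 6859 - 6P, supply Qs = 5P - 629.
Equate the new curves: 6859 - 6P = 5P - 629, giving 7488 = 11P, P = 7488/11 ≈ 680.7273, Q = 30521/11 ≈ 2774.6364.
ΔQ = 2774.6364 − 1867 = +907.64.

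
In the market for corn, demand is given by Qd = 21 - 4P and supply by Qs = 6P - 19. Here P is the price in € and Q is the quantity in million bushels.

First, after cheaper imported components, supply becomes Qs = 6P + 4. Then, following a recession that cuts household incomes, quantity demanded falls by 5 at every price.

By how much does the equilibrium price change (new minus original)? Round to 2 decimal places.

Initially, 21 - 4P = 6P - 19, so 40 = 10P and P = 4, Q = 5.
With the change applied: demand Qd = 16 - 4P, supply Qs = 6P + 4.
Equate the new curves: 16 - 4P = 6P + 4, giving 12 = 10P, P = 1.2, Q = 11.2.
ΔP = 1.2 − 4 = -2.80.

-2.80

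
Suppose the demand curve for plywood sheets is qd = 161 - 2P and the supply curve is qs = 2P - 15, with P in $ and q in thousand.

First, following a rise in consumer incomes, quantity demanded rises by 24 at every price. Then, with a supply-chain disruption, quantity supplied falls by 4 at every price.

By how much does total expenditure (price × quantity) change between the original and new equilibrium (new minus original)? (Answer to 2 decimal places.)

Solve the original market: 161 - 2P = 2P - 15, hence P = 44 and q = 73.
The shock moves the curves to qd = 185 - 2P and qs = 2P - 19.
Clearing the new market: 185 - 2P = 2P - 19, so P = 51 and q = 83.
Expenditure moves from 44×73 = 3212 to 51×83 = 4233; change = +1021.00.

+1021.00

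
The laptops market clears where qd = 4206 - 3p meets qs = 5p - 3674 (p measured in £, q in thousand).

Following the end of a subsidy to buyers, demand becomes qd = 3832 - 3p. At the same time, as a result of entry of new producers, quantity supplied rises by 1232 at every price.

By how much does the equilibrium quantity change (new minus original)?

+228.25

Original equilibrium: 4206 - 3p = 5p - 3674 gives 7880 = 8p, so p = 985 and q = 1251.
After the shift, demand is qd = 3832 - 3p and supply is qs = 5p - 2442.
Equate the new curves: 3832 - 3p = 5p - 2442, giving 6274 = 8p, p = 784.25, q = 1479.25.
Δq = 1479.25 − 1251 = +228.25.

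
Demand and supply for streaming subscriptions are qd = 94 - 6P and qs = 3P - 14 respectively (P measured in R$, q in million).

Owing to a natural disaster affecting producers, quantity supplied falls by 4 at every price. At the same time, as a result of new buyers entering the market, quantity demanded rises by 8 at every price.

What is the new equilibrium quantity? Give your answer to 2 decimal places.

22.00

Original equilibrium: 94 - 6P = 3P - 14 gives 108 = 9P, so P = 12 and q = 22.
After the shift, demand is qd = 102 - 6P and supply is qs = 3P - 18.
New equilibrium: 102 - 6P = 3P - 18 ⇒ 120 = 9P ⇒ P = 40/3 ≈ 13.3333, q = 22.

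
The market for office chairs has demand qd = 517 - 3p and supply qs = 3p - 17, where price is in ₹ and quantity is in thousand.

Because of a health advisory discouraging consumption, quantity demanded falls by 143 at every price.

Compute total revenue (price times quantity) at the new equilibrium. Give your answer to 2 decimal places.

Initially, 517 - 3p = 3p - 17, so 534 = 6p and p = 89, q = 250.
The shock moves the curves to qd = 374 - 3p and qs = 3p - 17.
Setting them equal: 374 - 3p = 3p - 17 → 391 = 6p, so p = 391/6 ≈ 65.1667 and q = 178.5.
New expenditure = 65.1667 × 178.5 = 11632.25.

11632.25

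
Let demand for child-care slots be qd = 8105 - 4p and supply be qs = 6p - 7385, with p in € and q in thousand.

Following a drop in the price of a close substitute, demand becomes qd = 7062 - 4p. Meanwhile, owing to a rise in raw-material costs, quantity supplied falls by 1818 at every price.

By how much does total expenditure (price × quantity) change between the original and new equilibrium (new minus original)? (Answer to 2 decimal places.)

Before the shock: 8105 - 4p = 6p - 7385 ⇒ 15490 = 10p ⇒ p = 1549, q = 1909.
After the shift, demand is qd = 7062 - 4p and supply is qs = 6p - 9203.
New equilibrium: 7062 - 4p = 6p - 9203 ⇒ 16265 = 10p ⇒ p = 1626.5, q = 556.
Expenditure moves from 1549×1909 = 2957041 to 1626.5×556 = 904334; change = -2052707.00.

-2052707.00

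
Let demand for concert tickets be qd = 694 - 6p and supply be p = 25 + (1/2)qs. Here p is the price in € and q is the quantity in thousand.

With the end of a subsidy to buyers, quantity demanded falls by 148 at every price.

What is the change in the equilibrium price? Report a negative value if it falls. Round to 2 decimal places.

Before the shock: 694 - 6p = 2p - 50 ⇒ 744 = 8p ⇒ p = 93, q = 136.
The new curves are qd = 546 - 6p (demand) and qs = 2p - 50 (supply).
Clearing the new market: 546 - 6p = 2p - 50, so p = 74.5 and q = 99.
Δp = 74.5 − 93 = -18.50.

-18.50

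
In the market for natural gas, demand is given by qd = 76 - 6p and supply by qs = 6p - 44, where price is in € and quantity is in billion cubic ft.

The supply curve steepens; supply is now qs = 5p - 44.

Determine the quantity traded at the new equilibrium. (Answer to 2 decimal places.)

Original equilibrium: 76 - 6p = 6p - 44 gives 120 = 12p, so p = 10 and q = 16.
The shock moves the curves to qd = 76 - 6p and qs = 5p - 44.
Equate the new curves: 76 - 6p = 5p - 44, giving 120 = 11p, p = 120/11 ≈ 10.9091, q = 116/11 ≈ 10.5455.

10.55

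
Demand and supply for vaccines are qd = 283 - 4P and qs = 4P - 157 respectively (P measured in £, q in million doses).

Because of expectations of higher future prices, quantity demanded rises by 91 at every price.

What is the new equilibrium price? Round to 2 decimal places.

Before the shock: 283 - 4P = 4P - 157 ⇒ 440 = 8P ⇒ P = 55, q = 63.
The new curves are qd = 374 - 4P (demand) and qs = 4P - 157 (supply).
New equilibrium: 374 - 4P = 4P - 157 ⇒ 531 = 8P ⇒ P = 66.375, q = 108.5.

66.38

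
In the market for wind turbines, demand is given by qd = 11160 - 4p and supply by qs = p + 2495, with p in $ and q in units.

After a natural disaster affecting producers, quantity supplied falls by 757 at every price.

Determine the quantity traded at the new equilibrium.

3622.4

Initially, 11160 - 4p = p + 2495, so 8665 = 5p and p = 1733, q = 4228.
With the change applied: demand qd = 11160 - 4p, supply qs = p + 1738.
New equilibrium: 11160 - 4p = p + 1738 ⇒ 9422 = 5p ⇒ p = 1884.4, q = 3622.4.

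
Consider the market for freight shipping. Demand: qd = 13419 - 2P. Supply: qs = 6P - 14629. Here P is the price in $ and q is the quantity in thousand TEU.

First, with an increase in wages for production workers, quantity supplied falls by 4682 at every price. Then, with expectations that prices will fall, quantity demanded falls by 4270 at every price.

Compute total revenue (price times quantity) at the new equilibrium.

Original equilibrium: 13419 - 2P = 6P - 14629 gives 28048 = 8P, so P = 3506 and q = 6407.
The new curves are qd = 9149 - 2P (demand) and qs = 6P - 19311 (supply).
New equilibrium: 9149 - 2P = 6P - 19311 ⇒ 28460 = 8P ⇒ P = 3557.5, q = 2034.
New expenditure = 3557.5 × 2034 = 7235955.

7235955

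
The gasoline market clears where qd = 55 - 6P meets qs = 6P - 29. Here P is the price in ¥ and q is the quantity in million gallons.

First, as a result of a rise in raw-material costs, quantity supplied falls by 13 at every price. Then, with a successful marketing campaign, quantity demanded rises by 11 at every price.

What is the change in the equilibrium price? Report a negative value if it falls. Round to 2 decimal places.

Solve the original market: 55 - 6P = 6P - 29, hence P = 7 and q = 13.
With the change applied: demand qd = 66 - 6P, supply qs = 6P - 42.
Equate the new curves: 66 - 6P = 6P - 42, giving 108 = 12P, P = 9, q = 12.
ΔP = 9 − 7 = +2.00.

+2.00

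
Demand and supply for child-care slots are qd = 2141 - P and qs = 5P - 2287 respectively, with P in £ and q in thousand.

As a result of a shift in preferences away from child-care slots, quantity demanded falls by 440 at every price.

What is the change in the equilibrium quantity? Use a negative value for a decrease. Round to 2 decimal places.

-366.67

Before the shock: 2141 - P = 5P - 2287 ⇒ 4428 = 6P ⇒ P = 738, q = 1403.
After the shift, demand is qd = 1701 - P and supply is qs = 5P - 2287.
Clearing the new market: 1701 - P = 5P - 2287, so P = 1994/3 ≈ 664.6667 and q = 3109/3 ≈ 1036.3333.
Δq = 1036.3333 − 1403 = -366.67.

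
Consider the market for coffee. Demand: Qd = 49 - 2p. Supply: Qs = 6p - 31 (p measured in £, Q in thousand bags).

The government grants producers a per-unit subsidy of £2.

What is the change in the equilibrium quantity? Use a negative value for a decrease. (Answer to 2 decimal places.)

+3.00

Before the shock: 49 - 2p = 6p - 31 ⇒ 80 = 8p ⇒ p = 10, Q = 29.
Since sellers receive the price plus the subsidy, the effective supply curve becomes Qs = 6p - 19.
Setting them equal: 49 - 2p = 6p - 19 → 68 = 8p, so p = 8.5 and Q = 32.
ΔQ = 32 − 29 = +3.00.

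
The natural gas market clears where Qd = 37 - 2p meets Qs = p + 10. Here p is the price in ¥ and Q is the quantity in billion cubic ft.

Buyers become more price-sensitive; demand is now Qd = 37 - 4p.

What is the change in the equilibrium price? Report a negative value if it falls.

Initially, 37 - 2p = p + 10, so 27 = 3p and p = 9, Q = 19.
After the shift, demand is Qd = 37 - 4p and supply is Qs = p + 10.
Equate the new curves: 37 - 4p = p + 10, giving 27 = 5p, p = 5.4, Q = 15.4.
Δp = 5.4 − 9 = -3.6.

-3.6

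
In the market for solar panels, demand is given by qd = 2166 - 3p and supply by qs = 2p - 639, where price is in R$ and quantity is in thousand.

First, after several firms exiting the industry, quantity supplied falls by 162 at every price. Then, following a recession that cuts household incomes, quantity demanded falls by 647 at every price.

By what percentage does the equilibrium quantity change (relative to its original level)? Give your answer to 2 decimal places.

-73.71

Solve the original market: 2166 - 3p = 2p - 639, hence p = 561 and q = 483.
The shock moves the curves to qd = 1519 - 3p and qs = 2p - 801.
New equilibrium: 1519 - 3p = 2p - 801 ⇒ 2320 = 5p ⇒ p = 464, q = 127.
%Δq = (127 − 483) / 483 × 100 = -73.71%.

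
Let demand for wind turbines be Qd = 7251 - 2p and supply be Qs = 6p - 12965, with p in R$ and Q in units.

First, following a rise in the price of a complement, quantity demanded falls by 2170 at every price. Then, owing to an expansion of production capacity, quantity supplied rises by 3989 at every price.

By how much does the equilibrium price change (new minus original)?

-769.875

Solve the original market: 7251 - 2p = 6p - 12965, hence p = 2527 and Q = 2197.
With the change applied: demand Qd = 5081 - 2p, supply Qs = 6p - 8976.
Equate the new curves: 5081 - 2p = 6p - 8976, giving 14057 = 8p, p = 1757.125, Q = 1566.75.
Δp = 1757.125 − 2527 = -769.875.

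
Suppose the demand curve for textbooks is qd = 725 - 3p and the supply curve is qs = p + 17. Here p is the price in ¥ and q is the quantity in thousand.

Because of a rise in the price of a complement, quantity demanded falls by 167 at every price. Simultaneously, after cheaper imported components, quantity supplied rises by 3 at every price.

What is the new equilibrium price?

134.5

Solve the original market: 725 - 3p = p + 17, hence p = 177 and q = 194.
After the shift, demand is qd = 558 - 3p and supply is qs = p + 20.
Clearing the new market: 558 - 3p = p + 20, so p = 134.5 and q = 154.5.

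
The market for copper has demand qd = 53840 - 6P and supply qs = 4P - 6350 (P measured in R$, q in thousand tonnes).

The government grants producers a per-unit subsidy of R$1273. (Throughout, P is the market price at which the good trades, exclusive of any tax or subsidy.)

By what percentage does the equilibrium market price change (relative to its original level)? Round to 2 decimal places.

Before the shock: 53840 - 6P = 4P - 6350 ⇒ 60190 = 10P ⇒ P = 6019, q = 17726.
Since sellers receive the price plus the subsidy, the effective supply curve becomes qs = 4P - 1258.
Setting them equal: 53840 - 6P = 4P - 1258 → 55098 = 10P, so P = 5509.8 and q = 20781.2.
%ΔP = (5509.8 − 6019) / 6019 × 100 = -8.46%.

-8.46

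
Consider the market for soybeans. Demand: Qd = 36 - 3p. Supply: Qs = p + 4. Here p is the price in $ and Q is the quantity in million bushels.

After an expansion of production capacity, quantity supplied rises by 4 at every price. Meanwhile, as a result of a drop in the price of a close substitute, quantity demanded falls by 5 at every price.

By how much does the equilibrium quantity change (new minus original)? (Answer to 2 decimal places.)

Solve the original market: 36 - 3p = p + 4, hence p = 8 and Q = 12.
The new curves are Qd = 31 - 3p (demand) and Qs = p + 8 (supply).
Clearing the new market: 31 - 3p = p + 8, so p = 5.75 and Q = 13.75.
ΔQ = 13.75 − 12 = +1.75.

+1.75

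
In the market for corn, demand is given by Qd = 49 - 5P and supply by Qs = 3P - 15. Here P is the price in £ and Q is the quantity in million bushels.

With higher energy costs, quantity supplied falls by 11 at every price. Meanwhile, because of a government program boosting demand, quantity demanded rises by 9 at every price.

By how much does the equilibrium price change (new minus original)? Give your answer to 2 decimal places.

+2.50

Solve the original market: 49 - 5P = 3P - 15, hence P = 8 and Q = 9.
With the change applied: demand Qd = 58 - 5P, supply Qs = 3P - 26.
Equate the new curves: 58 - 5P = 3P - 26, giving 84 = 8P, P = 10.5, Q = 5.5.
ΔP = 10.5 − 8 = +2.50.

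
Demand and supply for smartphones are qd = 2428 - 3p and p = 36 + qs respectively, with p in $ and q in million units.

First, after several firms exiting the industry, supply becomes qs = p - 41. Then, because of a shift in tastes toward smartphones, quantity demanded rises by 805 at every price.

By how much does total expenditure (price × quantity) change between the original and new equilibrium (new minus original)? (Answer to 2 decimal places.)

Solve the original market: 2428 - 3p = p - 36, hence p = 616 and q = 580.
The shock moves the curves to qd = 3233 - 3p and qs = p - 41.
Clearing the new market: 3233 - 3p = p - 41, so p = 818.5 and q = 777.5.
Expenditure moves from 616×580 = 357280 to 818.5×777.5 = 636383.75; change = +279103.75.

+279103.75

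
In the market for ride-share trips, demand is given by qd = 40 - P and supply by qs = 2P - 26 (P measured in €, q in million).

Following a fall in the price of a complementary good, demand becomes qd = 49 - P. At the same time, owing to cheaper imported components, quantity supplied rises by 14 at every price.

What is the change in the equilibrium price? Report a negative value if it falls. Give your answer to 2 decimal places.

Initially, 40 - P = 2P - 26, so 66 = 3P and P = 22, q = 18.
With the change applied: demand qd = 49 - P, supply qs = 2P - 12.
New equilibrium: 49 - P = 2P - 12 ⇒ 61 = 3P ⇒ P = 61/3 ≈ 20.3333, q = 86/3 ≈ 28.6667.
ΔP = 20.3333 − 22 = -1.67.

-1.67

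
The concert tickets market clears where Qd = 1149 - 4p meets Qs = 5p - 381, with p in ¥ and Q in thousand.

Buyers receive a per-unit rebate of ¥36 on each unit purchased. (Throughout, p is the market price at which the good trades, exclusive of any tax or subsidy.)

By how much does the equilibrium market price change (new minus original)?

Original equilibrium: 1149 - 4p = 5p - 381 gives 1530 = 9p, so p = 170 and Q = 469.
Since buyers' out-of-pocket price is the market price minus the rebate, the effective demand curve becomes Qd = 1293 - 4p.
Clearing the new market: 1293 - 4p = 5p - 381, so p = 186 and Q = 549.
Δp = 186 − 170 = +16.

+16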